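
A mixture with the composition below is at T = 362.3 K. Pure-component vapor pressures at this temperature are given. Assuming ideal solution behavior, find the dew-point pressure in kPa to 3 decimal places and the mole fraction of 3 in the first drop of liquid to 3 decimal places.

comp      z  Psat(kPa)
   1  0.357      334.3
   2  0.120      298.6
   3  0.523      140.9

At the dew point ψ → 1, so Σzᵢ/Kᵢ = 1 with Kᵢ = Pᵢˢᵃᵗ/P ⇒ 1/P = Σzᵢ/Pᵢˢᵃᵗ.
1/P = 0.357/334.3 + 0.120/298.6 + 0.523/140.9 = 0.005182 ⇒ P = 192.989 kPa
xᵢ = zᵢP/Pᵢˢᵃᵗ ⇒ x_3 = 0.523·192.989/140.9 = 0.716

Pdew = 192.989 kPa, x_3 = 0.716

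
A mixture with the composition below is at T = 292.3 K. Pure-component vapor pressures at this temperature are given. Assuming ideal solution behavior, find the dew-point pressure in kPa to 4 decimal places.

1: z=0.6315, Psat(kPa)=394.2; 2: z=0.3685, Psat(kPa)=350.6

Pdew = 376.9269 kPa

At the dew point ψ → 1, so Σzᵢ/Kᵢ = 1 with Kᵢ = Pᵢˢᵃᵗ/P ⇒ 1/P = Σzᵢ/Pᵢˢᵃᵗ.
1/P = 0.6315/394.2 + 0.3685/350.6 = 0.0026530 ⇒ P = 376.9269 kPa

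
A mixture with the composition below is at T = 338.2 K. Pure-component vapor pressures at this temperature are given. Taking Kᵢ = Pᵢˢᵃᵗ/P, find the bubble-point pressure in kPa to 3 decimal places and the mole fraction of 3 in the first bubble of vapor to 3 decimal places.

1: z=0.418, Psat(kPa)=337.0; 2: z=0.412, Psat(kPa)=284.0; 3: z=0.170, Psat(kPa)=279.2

Pbub = 305.338 kPa, y_3 = 0.155

At the bubble point ψ → 0, so ΣzᵢKᵢ = 1 with Kᵢ = Pᵢˢᵃᵗ/P ⇒ P = ΣzᵢPᵢˢᵃᵗ.
P = 0.418·337.0 + 0.412·284.0 + 0.170·279.2 = 305.338 kPa
yᵢ = zᵢPᵢˢᵃᵗ/P ⇒ y_3 = 0.170·279.2/305.338 = 0.155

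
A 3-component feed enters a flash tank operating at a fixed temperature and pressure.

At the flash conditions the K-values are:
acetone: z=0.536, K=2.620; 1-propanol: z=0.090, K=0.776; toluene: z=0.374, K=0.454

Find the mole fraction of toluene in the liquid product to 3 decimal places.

Rachford–Rice: g(ψ) = Σ zᵢ(Kᵢ−1)/(1+ψ(Kᵢ−1)) = 0.
Feasibility: ΣzᵢKᵢ = 1.644, Σzᵢ/Kᵢ = 1.144 — both > 1, two phases present.
Newton–Raphson from ψ = 0.5:
  ψ = 0.500: g = 0.1761, g' = -0.646 → ψ = 0.773
  ψ = 0.773: g = 0.0080, g' = -0.618 → ψ = 0.786
Converged at ψ = 0.786.
Compositions from xᵢ = zᵢ/(1+ψ(Kᵢ−1)), yᵢ = Kᵢxᵢ:
  acetone: x = 0.236, y = 0.618
  1-propanol: x = 0.109, y = 0.085
  toluene: x = 0.655, y = 0.297

x_toluene = 0.655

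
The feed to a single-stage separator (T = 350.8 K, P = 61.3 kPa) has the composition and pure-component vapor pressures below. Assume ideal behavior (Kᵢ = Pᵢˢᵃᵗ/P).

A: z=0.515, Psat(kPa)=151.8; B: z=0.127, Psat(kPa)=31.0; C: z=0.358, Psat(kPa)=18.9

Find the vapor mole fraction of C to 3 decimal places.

Raoult's law: Kᵢ = Pᵢˢᵃᵗ/P = Pᵢˢᵃᵗ/61.3.
  K_A = 151.8/61.3 = 2.47635, K_B = 31.0/61.3 = 0.50571, K_C = 18.9/61.3 = 0.30832
Newton–Raphson from β = 0.37:
  β = 0.370: g = 0.0821, g' = -0.825 → β = 0.469
  β = 0.469: g = 0.0006, g' = -0.820 → β = 0.470
Converged at β = 0.470.
Compositions from xᵢ = zᵢ/(1+β(Kᵢ−1)), yᵢ = Kᵢxᵢ:
  A: x = 0.304, y = 0.753
  B: x = 0.165, y = 0.084
  C: x = 0.531, y = 0.164

y_C = 0.164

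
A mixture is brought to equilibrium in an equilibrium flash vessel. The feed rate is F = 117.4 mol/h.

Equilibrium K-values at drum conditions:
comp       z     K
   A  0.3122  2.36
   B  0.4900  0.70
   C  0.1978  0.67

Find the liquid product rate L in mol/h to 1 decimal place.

Newton iteration, V/F⁰ = 0.62:
  V/F = 0.6200: g = -0.03230, g' = -0.2706 → V/F = 0.5006
  V/F = 0.5006: g = 0.00143, g' = -0.2964 → V/F = 0.5055
Converged at V/F = 0.5055.
Then V = V/F·F = 0.5055·117.4 = 59.3 mol/h and L = F − V = 58.1 mol/h.

L = 58.1 mol/h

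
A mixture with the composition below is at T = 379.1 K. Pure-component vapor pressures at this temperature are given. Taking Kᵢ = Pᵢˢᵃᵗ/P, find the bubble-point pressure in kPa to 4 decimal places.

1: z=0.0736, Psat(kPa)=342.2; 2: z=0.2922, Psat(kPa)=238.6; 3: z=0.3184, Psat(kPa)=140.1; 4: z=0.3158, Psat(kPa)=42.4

At the bubble point ψ → 0, so ΣzᵢKᵢ = 1 with Kᵢ = Pᵢˢᵃᵗ/P ⇒ P = ΣzᵢPᵢˢᵃᵗ.
P = 0.0736·342.2 + 0.2922·238.6 + 0.3184·140.1 + 0.3158·42.4 = 152.9026 kPa

Pbub = 152.9026 kPa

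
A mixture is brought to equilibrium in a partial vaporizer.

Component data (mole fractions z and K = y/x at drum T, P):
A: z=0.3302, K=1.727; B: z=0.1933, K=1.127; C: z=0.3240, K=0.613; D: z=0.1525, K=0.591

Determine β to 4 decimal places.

Material balance + equilibrium reduce to Σ zᵢ(Kᵢ−1)/(1+β(Kᵢ−1)) = 0.
g(0) = ΣzᵢKᵢ − 1 = 0.0768 and g(1) = 1 − Σzᵢ/Kᵢ = -0.1493, so a root lies in (0, 1).
Newton iteration, β⁰ = 0.56:
  β = 0.5600: g = -0.04746, g' = -0.2129 → β = 0.3370
  β = 0.3370: g = -0.00019, g' = -0.2139 → β = 0.3362
Converged at β = 0.3362.

β = 0.3362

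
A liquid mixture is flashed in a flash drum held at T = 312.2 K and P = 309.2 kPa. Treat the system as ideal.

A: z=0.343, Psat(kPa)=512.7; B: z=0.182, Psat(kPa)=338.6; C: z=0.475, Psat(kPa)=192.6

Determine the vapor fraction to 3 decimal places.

Raoult's law: Kᵢ = Pᵢˢᵃᵗ/P = Pᵢˢᵃᵗ/309.2.
  K_A = 512.7/309.2 = 1.65815, K_B = 338.6/309.2 = 1.09508, K_C = 192.6/309.2 = 0.62290
Let ψ = V/F and solve Σ zᵢ(Kᵢ−1)/(1+ψ(Kᵢ−1)) = 0.
g(0) = ΣzᵢKᵢ − 1 = 0.064 and g(1) = 1 − Σzᵢ/Kᵢ = -0.136, so a root lies in (0, 1).
Newton–Raphson from ψ = 0.43:
  ψ = 0.430: g = -0.0212, g' = -0.188 → ψ = 0.317
  ψ = 0.317: g = 0.0001, g' = -0.190 → ψ = 0.318
Converged at ψ = 0.318.

ψ = 0.318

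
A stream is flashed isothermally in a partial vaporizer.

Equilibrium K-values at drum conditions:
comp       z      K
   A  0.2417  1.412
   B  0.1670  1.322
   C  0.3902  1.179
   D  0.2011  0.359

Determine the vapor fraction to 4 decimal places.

Rachford–Rice: g(ψ) = Σ zᵢ(Kᵢ−1)/(1+ψ(Kᵢ−1)) = 0.
Feasibility: ΣzᵢKᵢ = 1.0943, Σzᵢ/Kᵢ = 1.1886 — both > 1, two phases present.
Newton iteration, ψ⁰ = 0.5:
  ψ = 0.5000: g = 0.00329, g' = -0.2305 → ψ = 0.5143
  ψ = 0.5143: g = -0.00003, g' = -0.2350 → ψ = 0.5141
Converged at ψ = 0.5141.

ψ = 0.5141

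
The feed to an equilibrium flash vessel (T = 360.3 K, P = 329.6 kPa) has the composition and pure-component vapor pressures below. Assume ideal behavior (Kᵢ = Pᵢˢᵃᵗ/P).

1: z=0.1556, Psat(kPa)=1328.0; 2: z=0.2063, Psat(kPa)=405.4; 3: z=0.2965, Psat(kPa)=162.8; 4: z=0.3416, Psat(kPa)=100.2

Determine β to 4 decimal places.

β = 0.0952

Raoult's law: Kᵢ = Pᵢˢᵃᵗ/P = Pᵢˢᵃᵗ/329.6.
  K_1 = 1328.0/329.6 = 4.029126, K_2 = 405.4/329.6 = 1.229976, K_3 = 162.8/329.6 = 0.493932, K_4 = 100.2/329.6 = 0.304005
Let β = V/F and solve Σ zᵢ(Kᵢ−1)/(1+β(Kᵢ−1)) = 0.
Feasibility: ΣzᵢKᵢ = 1.1310, Σzᵢ/Kᵢ = 1.9303 — both > 1, two phases present.
Iterate (Newton) starting at β = 0.64:
  β = 0.6400: g = -0.44890, g' = -0.8778 → β = 0.1286
  β = 0.1286: g = -0.03634, g' = -1.0362 → β = 0.0935
  β = 0.0935: g = 0.00191, g' = -1.1504 → β = 0.0952
Converged at β = 0.0952.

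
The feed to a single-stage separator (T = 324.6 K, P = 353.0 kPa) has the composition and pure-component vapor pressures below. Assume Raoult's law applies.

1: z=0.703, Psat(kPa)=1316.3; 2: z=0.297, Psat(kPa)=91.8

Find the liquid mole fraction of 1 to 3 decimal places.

x_1 = 0.213

Raoult's law: Kᵢ = Pᵢˢᵃᵗ/P = Pᵢˢᵃᵗ/353.0.
  K_1 = 1316.3/353.0 = 3.72890, K_2 = 91.8/353.0 = 0.26006
Let ψ = V/F and solve Σ zᵢ(Kᵢ−1)/(1+ψ(Kᵢ−1)) = 0.
g(0) = ΣzᵢKᵢ − 1 = 1.699 and g(1) = 1 − Σzᵢ/Kᵢ = -0.331, so a root lies in (0, 1).
Iterate (Newton) starting at ψ = 0.5:
  ψ = 0.500: g = 0.4625, g' = -1.346 → ψ = 0.844
  ψ = 0.844: g = -0.0039, g' = -1.632 → ψ = 0.841
Converged at ψ = 0.841.
Compositions from xᵢ = zᵢ/(1+ψ(Kᵢ−1)), yᵢ = Kᵢxᵢ:
  1: x = 0.213, y = 0.795
  2: x = 0.787, y = 0.205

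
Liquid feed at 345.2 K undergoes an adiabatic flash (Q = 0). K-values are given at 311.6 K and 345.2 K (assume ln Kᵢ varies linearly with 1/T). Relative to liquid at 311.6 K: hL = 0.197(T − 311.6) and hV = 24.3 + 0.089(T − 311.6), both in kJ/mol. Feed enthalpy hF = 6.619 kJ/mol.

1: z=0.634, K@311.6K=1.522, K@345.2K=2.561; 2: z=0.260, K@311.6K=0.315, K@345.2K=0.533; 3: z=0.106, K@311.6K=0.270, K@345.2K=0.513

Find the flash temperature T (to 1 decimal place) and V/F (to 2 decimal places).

Adiabatic flash: solve Rachford–Rice at each trial T, then check hF = ψ·hV(T) + (1−ψ)·hL(T).
  T = 311.6 K: K = (1.522, 0.315, 0.270), RR gives ψ = 0.207, H_out = 5.030 kJ/mol
  T = 345.2 K: K = (2.561, 0.533, 0.513), RR gives ψ = 1.000, H_out = 27.290 kJ/mol
  T = 328.4 K: K = (2.001, 0.415, 0.378), RR gives ψ = 0.698, H_out = 19.015 kJ/mol
  T = 320.0 K: K = (1.751, 0.363, 0.321), RR gives ψ = 0.489, H_out = 13.096 kJ/mol
  T = 315.8 K: K = (1.634, 0.338, 0.295), RR gives ψ = 0.363, H_out = 9.483 kJ/mol
  T = 313.7 K: K = (1.577, 0.327, 0.282), RR gives ψ = 0.290, H_out = 7.391 kJ/mol
Linear interpolation between T = 311.6 (H_out = 5.030) and T = 313.7 (H_out = 7.391) on hF = 6.619 gives T ≈ 313.0 K, at which ψ = 0.26.

T = 313.0 K, V/F = 0.26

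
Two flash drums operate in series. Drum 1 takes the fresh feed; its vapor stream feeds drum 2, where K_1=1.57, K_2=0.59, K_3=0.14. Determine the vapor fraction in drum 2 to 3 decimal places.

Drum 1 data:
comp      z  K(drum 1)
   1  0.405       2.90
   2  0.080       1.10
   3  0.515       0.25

V/F (drum 2) = 0.564

Drum 1:
Rachford–Rice: g(ψ₁) = Σ zᵢ(Kᵢ−1)/(1+ψ₁(Kᵢ−1)) = 0.
Feasibility: ΣzᵢKᵢ = 1.391, Σzᵢ/Kᵢ = 2.272 — both > 1, two phases present.
Newton–Raphson from ψ₁ = 0.5:
  ψ₁ = 0.500: g = -0.2158, g' = -1.127 → ψ₁ = 0.309
  ψ₁ = 0.309: g = -0.0096, g' = -1.072 → ψ₁ = 0.300
Converged at ψ₁ = 0.300.
Drum-1 compositions:
  1: x = 0.258, y = 0.749
  2: x = 0.078, y = 0.085
  3: x = 0.664, y = 0.166
Drum-2 feed = drum-1 vapor: z₂ = (0.7485, 0.0854, 0.1661).
Drum 2:
Rachford–Rice: g(ψ₂) = Σ zᵢ(Kᵢ−1)/(1+ψ₂(Kᵢ−1)) = 0.
Check two-phase: ΣzᵢKᵢ = 1.249 > 1 and Σzᵢ/Kᵢ = 1.808 > 1, so g(0) = 0.249 > 0 and g(1) = -0.808 < 0.
Newton–Raphson from ψ₂ = 0.5:
  ψ₂ = 0.500: g = 0.0374, g' = -0.548 → ψ₂ = 0.568
  ψ₂ = 0.568: g = -0.0027, g' = -0.633 → ψ₂ = 0.564
Converged at ψ₂ = 0.564.
  1: x = 0.566, y = 0.889
  2: x = 0.111, y = 0.066
  3: x = 0.322, y = 0.045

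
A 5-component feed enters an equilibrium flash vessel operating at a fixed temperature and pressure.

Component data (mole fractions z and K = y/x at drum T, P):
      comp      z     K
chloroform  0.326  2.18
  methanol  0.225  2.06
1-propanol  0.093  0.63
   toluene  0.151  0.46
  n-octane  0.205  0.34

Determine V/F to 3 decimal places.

Rachford–Rice: g(V/F) = Σ zᵢ(Kᵢ−1)/(1+V/F(Kᵢ−1)) = 0.
g(0) = ΣzᵢKᵢ − 1 = 0.372 and g(1) = 1 − Σzᵢ/Kᵢ = -0.338, so a root lies in (0, 1).
Newton–Raphson from V/F = 0.5:
  V/F = 0.500: g = 0.0420, g' = -0.588 → V/F = 0.571
Converged at V/F = 0.571.

V/F = 0.571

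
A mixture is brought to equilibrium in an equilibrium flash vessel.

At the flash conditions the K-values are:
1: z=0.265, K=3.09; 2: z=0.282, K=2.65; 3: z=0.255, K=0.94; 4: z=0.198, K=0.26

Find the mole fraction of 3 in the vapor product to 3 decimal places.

Material balance + equilibrium reduce to Σ zᵢ(Kᵢ−1)/(1+ψ(Kᵢ−1)) = 0.
Feasibility: ΣzᵢKᵢ = 1.857, Σzᵢ/Kᵢ = 1.225 — both > 1, two phases present.
Newton–Raphson from ψ = 0.5:
  ψ = 0.500: g = 0.2774, g' = -0.781 → ψ = 0.855
  ψ = 0.855: g = -0.0233, g' = -1.086 → ψ = 0.834
  ψ = 0.834: g = -0.0006, g' = -1.030 → ψ = 0.833
Converged at ψ = 0.833.
Compositions from xᵢ = zᵢ/(1+ψ(Kᵢ−1)), yᵢ = Kᵢxᵢ:
  1: x = 0.097, y = 0.299
  2: x = 0.119, y = 0.315
  3: x = 0.268, y = 0.252
  4: x = 0.516, y = 0.134

y_3 = 0.252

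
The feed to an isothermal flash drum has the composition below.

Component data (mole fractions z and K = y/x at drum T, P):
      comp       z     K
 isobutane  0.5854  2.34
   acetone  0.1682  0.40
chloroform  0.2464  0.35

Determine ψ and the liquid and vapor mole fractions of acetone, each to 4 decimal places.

ψ = 0.6193, x_acetone = 0.2677, y_acetone = 0.1071

Let ψ = V/F and solve Σ zᵢ(Kᵢ−1)/(1+ψ(Kᵢ−1)) = 0.
g(0) = ΣzᵢKᵢ − 1 = 0.5234 and g(1) = 1 − Σzᵢ/Kᵢ = -0.3747, so a root lies in (0, 1).
Newton–Raphson from ψ = 0.5:
  ψ = 0.5000: g = 0.08828, g' = -0.7290 → ψ = 0.6211
  ψ = 0.6211: g = -0.00134, g' = -0.7597 → ψ = 0.6193
Converged at ψ = 0.6193.
Compositions from xᵢ = zᵢ/(1+ψ(Kᵢ−1)), yᵢ = Kᵢxᵢ:
  isobutane: x = 0.3199, y = 0.7486
  acetone: x = 0.2677, y = 0.1071
  chloroform: x = 0.4124, y = 0.1444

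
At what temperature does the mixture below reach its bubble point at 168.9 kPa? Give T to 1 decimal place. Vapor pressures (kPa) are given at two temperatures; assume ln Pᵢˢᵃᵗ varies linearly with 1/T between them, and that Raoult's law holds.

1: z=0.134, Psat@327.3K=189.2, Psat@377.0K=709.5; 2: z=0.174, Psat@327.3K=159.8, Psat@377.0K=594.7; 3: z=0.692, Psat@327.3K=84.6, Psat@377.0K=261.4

T = 342.6 K

Bubble-point temperature: ΣzᵢPᵢˢᵃᵗ(T) = P. Interpolate ln Pᵢˢᵃᵗ = aᵢ + bᵢ/T.
  T = 327.3 K: ΣzᵢPᵢˢᵃᵗ = 111.70 kPa
  T = 377.0 K: ΣzᵢPᵢˢᵃᵗ = 379.44 kPa
  T = 352.1 K: ΣzᵢPᵢˢᵃᵗ = 214.45 kPa
  T = 339.7 K: ΣzᵢPᵢˢᵃᵗ = 156.57 kPa
  T = 345.9 K: ΣzᵢPᵢˢᵃᵗ = 183.74 kPa
  T = 342.8 K: ΣzᵢPᵢˢᵃᵗ = 169.74 kPa
  T = 341.2 K: ΣzᵢPᵢˢᵃᵗ = 162.84 kPa
Interpolating between 341.2 K and 342.8 K gives T ≈ 342.6 K.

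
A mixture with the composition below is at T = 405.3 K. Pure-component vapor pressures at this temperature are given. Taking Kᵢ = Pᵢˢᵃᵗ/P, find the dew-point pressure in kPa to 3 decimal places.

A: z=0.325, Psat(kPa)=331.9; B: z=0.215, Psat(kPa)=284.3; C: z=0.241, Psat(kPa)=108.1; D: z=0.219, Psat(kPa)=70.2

At the dew point ψ → 1, so Σzᵢ/Kᵢ = 1 with Kᵢ = Pᵢˢᵃᵗ/P ⇒ 1/P = Σzᵢ/Pᵢˢᵃᵗ.
1/P = 0.325/331.9 + 0.215/284.3 + 0.241/108.1 + 0.219/70.2 = 0.007085 ⇒ P = 141.153 kPa

Pdew = 141.153 kPa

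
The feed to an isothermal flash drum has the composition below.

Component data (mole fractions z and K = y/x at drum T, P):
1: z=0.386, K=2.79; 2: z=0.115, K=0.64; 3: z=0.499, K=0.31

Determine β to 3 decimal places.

Iterate (Newton) starting at β = 0.5:
  β = 0.500: g = -0.2115, g' = -0.920 → β = 0.270
  β = 0.270: g = -0.0033, g' = -0.939 → β = 0.267
Converged at β = 0.267.

β = 0.267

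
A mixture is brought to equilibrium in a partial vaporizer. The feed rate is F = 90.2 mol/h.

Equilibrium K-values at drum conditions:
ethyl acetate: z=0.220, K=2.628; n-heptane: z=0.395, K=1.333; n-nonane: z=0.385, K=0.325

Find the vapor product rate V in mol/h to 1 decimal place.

V = 32.5 mol/h

Rachford–Rice: g(V/F) = Σ zᵢ(Kᵢ−1)/(1+V/F(Kᵢ−1)) = 0.
Feasibility: ΣzᵢKᵢ = 1.230, Σzᵢ/Kᵢ = 1.565 — both > 1, two phases present.
Iterate (Newton) starting at V/F = 0.67:
  V/F = 0.670: g = -0.1956, g' = -0.747 → V/F = 0.408
  V/F = 0.408: g = -0.0278, g' = -0.579 → V/F = 0.360
Converged at V/F = 0.360.
Then V = V/F·F = 0.3600·90.2 = 32.5 mol/h and L = F − V = 57.7 mol/h.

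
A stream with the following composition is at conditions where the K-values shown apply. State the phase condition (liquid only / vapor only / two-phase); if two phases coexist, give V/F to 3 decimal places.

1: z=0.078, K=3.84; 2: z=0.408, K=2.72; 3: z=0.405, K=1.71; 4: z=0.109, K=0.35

ΣzᵢKᵢ = 2.140; Σzᵢ/Kᵢ = 0.719.
Since Σzᵢ/Kᵢ < 1 the mixture is above its dew point — single vapor phase.

vapor only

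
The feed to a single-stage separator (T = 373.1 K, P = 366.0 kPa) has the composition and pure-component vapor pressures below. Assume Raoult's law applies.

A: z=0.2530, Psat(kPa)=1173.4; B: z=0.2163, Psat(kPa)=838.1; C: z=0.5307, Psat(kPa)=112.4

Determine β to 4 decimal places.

Raoult's law: Kᵢ = Pᵢˢᵃᵗ/P = Pᵢˢᵃᵗ/366.0.
  K_A = 1173.4/366.0 = 3.206011, K_B = 838.1/366.0 = 2.289891, K_C = 112.4/366.0 = 0.307104
Rachford–Rice: g(β) = Σ zᵢ(Kᵢ−1)/(1+β(Kᵢ−1)) = 0.
g(0) = ΣzᵢKᵢ − 1 = 0.4694 and g(1) = 1 − Σzᵢ/Kᵢ = -0.9015, so a root lies in (0, 1).
Iterate (Newton) starting at β = 0.5:
  β = 0.5000: g = -0.12764, g' = -1.0079 → β = 0.3734
  β = 0.3734: g = -0.00168, g' = -0.9978 → β = 0.3717
Converged at β = 0.3717.

β = 0.3717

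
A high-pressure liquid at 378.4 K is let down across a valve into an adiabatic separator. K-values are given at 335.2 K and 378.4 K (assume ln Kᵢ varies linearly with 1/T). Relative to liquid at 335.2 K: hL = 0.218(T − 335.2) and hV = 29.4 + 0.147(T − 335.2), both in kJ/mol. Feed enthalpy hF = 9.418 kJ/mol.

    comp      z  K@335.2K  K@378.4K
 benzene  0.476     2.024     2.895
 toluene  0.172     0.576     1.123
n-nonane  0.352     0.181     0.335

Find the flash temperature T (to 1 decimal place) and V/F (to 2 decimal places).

T = 342.7 K, V/F = 0.27

Adiabatic flash: solve Rachford–Rice at each trial T, then check hF = ψ·hV(T) + (1−ψ)·hL(T).
  T = 335.2 K: K = (2.024, 0.576, 0.181), RR gives ψ = 0.172, H_out = 5.065 kJ/mol
  T = 378.4 K: K = (2.895, 1.123, 0.335), RR gives ψ = 0.664, H_out = 26.897 kJ/mol
  T = 356.8 K: K = (2.447, 0.821, 0.251), RR gives ψ = 0.433, H_out = 16.766 kJ/mol
  T = 346.0 K: K = (2.232, 0.691, 0.214), RR gives ψ = 0.310, H_out = 11.230 kJ/mol
  T = 340.6 K: K = (2.127, 0.632, 0.197), RR gives ψ = 0.244, H_out = 8.249 kJ/mol
  T = 343.3 K: K = (2.179, 0.661, 0.206), RR gives ψ = 0.277, H_out = 9.762 kJ/mol
  T = 342.0 K: K = (2.154, 0.647, 0.201), RR gives ψ = 0.261, H_out = 9.039 kJ/mol
Linear interpolation between T = 342.0 (H_out = 9.039) and T = 343.3 (H_out = 9.762) on hF = 9.418 gives T ≈ 342.7 K, at which ψ = 0.27.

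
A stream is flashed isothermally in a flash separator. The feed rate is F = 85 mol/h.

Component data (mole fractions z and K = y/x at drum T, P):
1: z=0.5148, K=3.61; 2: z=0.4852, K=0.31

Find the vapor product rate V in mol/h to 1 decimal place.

Material balance + equilibrium reduce to Σ zᵢ(Kᵢ−1)/(1+ψ(Kᵢ−1)) = 0.
Feasibility: ΣzᵢKᵢ = 2.0088, Σzᵢ/Kᵢ = 1.7078 — both > 1, two phases present.
Newton–Raphson from ψ = 0.5:
  ψ = 0.5000: g = 0.07179, g' = -1.1985 → ψ = 0.5599
  ψ = 0.5599: g = 0.00034, g' = -1.1923 → ψ = 0.5602
Converged at ψ = 0.5602.
Then V = ψ·F = 0.5602·85 = 47.6 mol/h and L = F − V = 37.4 mol/h.

V = 47.6 mol/h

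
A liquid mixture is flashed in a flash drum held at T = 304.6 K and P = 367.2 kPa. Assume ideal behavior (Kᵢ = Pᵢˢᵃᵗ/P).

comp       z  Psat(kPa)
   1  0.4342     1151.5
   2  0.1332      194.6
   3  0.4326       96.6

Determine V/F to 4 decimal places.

Raoult's law: Kᵢ = Pᵢˢᵃᵗ/P = Pᵢˢᵃᵗ/367.2.
  K_1 = 1151.5/367.2 = 3.135893, K_2 = 194.6/367.2 = 0.529956, K_3 = 96.6/367.2 = 0.263072
Rachford–Rice: g(V/F) = Σ zᵢ(Kᵢ−1)/(1+V/F(Kᵢ−1)) = 0.
g(0) = ΣzᵢKᵢ − 1 = 0.5460 and g(1) = 1 − Σzᵢ/Kᵢ = -1.0342, so a root lies in (0, 1).
Iterate (Newton) starting at V/F = 0.65:
  V/F = 0.6500: g = -0.31374, g' = -1.2738 → V/F = 0.4037
  V/F = 0.4037: g = -0.03306, g' = -1.0920 → V/F = 0.3734
  V/F = 0.3734: g = 0.00016, g' = -1.1035 → V/F = 0.3736
Converged at V/F = 0.3736.

V/F = 0.3736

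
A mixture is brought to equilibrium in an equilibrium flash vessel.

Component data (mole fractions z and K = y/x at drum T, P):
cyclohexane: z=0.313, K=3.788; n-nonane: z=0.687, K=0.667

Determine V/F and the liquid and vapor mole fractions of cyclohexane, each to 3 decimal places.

V/F = 0.694, x_cyclohexane = 0.107, y_cyclohexane = 0.404

Material balance + equilibrium reduce to Σ zᵢ(Kᵢ−1)/(1+V/F(Kᵢ−1)) = 0.
Check two-phase: ΣzᵢKᵢ = 1.644 > 1 and Σzᵢ/Kᵢ = 1.113 > 1, so g(0) = 0.644 > 0 and g(1) = -0.113 < 0.
Newton–Raphson from V/F = 0.34:
  V/F = 0.340: g = 0.1900, g' = -0.738 → V/F = 0.597
  V/F = 0.597: g = 0.0418, g' = -0.461 → V/F = 0.688
  V/F = 0.688: g = 0.0023, g' = -0.414 → V/F = 0.694
Converged at V/F = 0.694.
Compositions from xᵢ = zᵢ/(1+V/F(Kᵢ−1)), yᵢ = Kᵢxᵢ:
  cyclohexane: x = 0.107, y = 0.404
  n-nonane: x = 0.893, y = 0.596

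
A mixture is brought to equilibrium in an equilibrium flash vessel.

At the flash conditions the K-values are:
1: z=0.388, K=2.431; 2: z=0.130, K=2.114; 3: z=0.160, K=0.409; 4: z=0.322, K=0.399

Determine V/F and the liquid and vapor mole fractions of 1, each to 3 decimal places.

V/F = 0.508, x_1 = 0.225, y_1 = 0.546

Rachford–Rice: g(V/F) = Σ zᵢ(Kᵢ−1)/(1+V/F(Kᵢ−1)) = 0.
Feasibility: ΣzᵢKᵢ = 1.412, Σzᵢ/Kᵢ = 1.419 — both > 1, two phases present.
Newton–Raphson from V/F = 0.53:
  V/F = 0.530: g = -0.0149, g' = -0.690 → V/F = 0.508
Converged at V/F = 0.508.
Compositions from xᵢ = zᵢ/(1+V/F(Kᵢ−1)), yᵢ = Kᵢxᵢ:
  1: x = 0.225, y = 0.546
  2: x = 0.083, y = 0.175
  3: x = 0.229, y = 0.094
  4: x = 0.464, y = 0.185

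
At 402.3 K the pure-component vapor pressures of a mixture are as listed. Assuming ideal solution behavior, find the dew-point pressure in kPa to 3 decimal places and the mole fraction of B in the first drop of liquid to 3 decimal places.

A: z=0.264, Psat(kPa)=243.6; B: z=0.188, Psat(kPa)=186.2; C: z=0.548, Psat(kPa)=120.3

At the dew point ψ → 1, so Σzᵢ/Kᵢ = 1 with Kᵢ = Pᵢˢᵃᵗ/P ⇒ 1/P = Σzᵢ/Pᵢˢᵃᵗ.
1/P = 0.264/243.6 + 0.188/186.2 + 0.548/120.3 = 0.006649 ⇒ P = 150.406 kPa
xᵢ = zᵢP/Pᵢˢᵃᵗ ⇒ x_B = 0.188·150.406/186.2 = 0.152

Pdew = 150.406 kPa, x_B = 0.152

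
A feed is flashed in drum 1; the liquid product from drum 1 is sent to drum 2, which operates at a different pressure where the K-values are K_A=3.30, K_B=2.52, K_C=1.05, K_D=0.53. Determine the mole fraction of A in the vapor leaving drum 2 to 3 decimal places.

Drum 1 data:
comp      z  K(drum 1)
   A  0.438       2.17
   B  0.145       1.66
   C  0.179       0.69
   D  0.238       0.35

y_A (drum 2) = 0.309

Drum 1:
Rachford–Rice: g(ψ₁) = Σ zᵢ(Kᵢ−1)/(1+ψ₁(Kᵢ−1)) = 0.
Check two-phase: ΣzᵢKᵢ = 1.398 > 1 and Σzᵢ/Kᵢ = 1.229 > 1, so g(0) = 0.398 > 0 and g(1) = -0.229 < 0.
Newton iteration, ψ₁⁰ = 0.5:
  ψ₁ = 0.500: g = 0.1004, g' = -0.519 → ψ₁ = 0.693
  ψ₁ = 0.693: g = -0.0038, g' = -0.574 → ψ₁ = 0.687
Converged at ψ₁ = 0.687.
Drum-1 compositions:
  A: x = 0.243, y = 0.527
  B: x = 0.100, y = 0.166
  C: x = 0.227, y = 0.157
  D: x = 0.430, y = 0.150
Drum-2 feed = drum-1 liquid: z₂ = (0.2428, 0.0998, 0.2274, 0.4300).
Drum 2:
Let ψ₂ = V/F and solve Σ zᵢ(Kᵢ−1)/(1+ψ₂(Kᵢ−1)) = 0.
Check two-phase: ΣzᵢKᵢ = 1.519 > 1 and Σzᵢ/Kᵢ = 1.141 > 1, so g(0) = 0.519 > 0 and g(1) = -0.141 < 0.
Newton–Raphson from ψ₂ = 0.5:
  ψ₂ = 0.500: g = 0.0929, g' = -0.515 → ψ₂ = 0.680
  ψ₂ = 0.680: g = 0.0063, g' = -0.457 → ψ₂ = 0.694
Converged at ψ₂ = 0.694.
  A: x = 0.094, y = 0.309
  B: x = 0.049, y = 0.122
  C: x = 0.220, y = 0.231
  D: x = 0.638, y = 0.338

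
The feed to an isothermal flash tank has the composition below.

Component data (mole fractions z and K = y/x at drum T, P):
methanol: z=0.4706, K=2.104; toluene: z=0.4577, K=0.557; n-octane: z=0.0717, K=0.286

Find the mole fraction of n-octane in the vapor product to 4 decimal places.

Iterate (Newton) starting at V/F = 0.5:
  V/F = 0.5000: g = -0.00531, g' = -0.4747 → V/F = 0.4888
Converged at V/F = 0.4888.
Compositions from xᵢ = zᵢ/(1+V/F(Kᵢ−1)), yᵢ = Kᵢxᵢ:
  methanol: x = 0.3057, y = 0.6431
  toluene: x = 0.5842, y = 0.3254
  n-octane: x = 0.1101, y = 0.0315

y_n-octane = 0.0315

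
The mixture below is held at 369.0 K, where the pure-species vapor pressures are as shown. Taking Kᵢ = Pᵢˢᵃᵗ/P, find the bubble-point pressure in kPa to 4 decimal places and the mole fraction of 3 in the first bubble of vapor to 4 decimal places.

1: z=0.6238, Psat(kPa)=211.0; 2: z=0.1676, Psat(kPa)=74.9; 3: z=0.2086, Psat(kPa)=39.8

Pbub = 152.4773 kPa, y_3 = 0.0544

At the bubble point ψ → 0, so ΣzᵢKᵢ = 1 with Kᵢ = Pᵢˢᵃᵗ/P ⇒ P = ΣzᵢPᵢˢᵃᵗ.
P = 0.6238·211.0 + 0.1676·74.9 + 0.2086·39.8 = 152.4773 kPa
yᵢ = zᵢPᵢˢᵃᵗ/P ⇒ y_3 = 0.2086·39.8/152.4773 = 0.0544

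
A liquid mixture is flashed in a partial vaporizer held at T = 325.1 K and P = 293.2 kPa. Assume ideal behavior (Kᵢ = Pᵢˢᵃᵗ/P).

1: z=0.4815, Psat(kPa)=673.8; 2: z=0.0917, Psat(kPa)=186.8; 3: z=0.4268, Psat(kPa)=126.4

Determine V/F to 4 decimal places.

Raoult's law: Kᵢ = Pᵢˢᵃᵗ/P = Pᵢˢᵃᵗ/293.2.
  K_1 = 673.8/293.2 = 2.298090, K_2 = 186.8/293.2 = 0.637108, K_3 = 126.4/293.2 = 0.431105
Rachford–Rice: g(V/F) = Σ zᵢ(Kᵢ−1)/(1+V/F(Kᵢ−1)) = 0.
Check two-phase: ΣzᵢKᵢ = 1.3489 > 1 and Σzᵢ/Kᵢ = 1.3435 > 1, so g(0) = 0.3489 > 0 and g(1) = -0.3435 < 0.
Newton iteration, V/F⁰ = 0.59:
  V/F = 0.5900: g = -0.05387, g' = -0.5927 → V/F = 0.4991
  V/F = 0.4991: g = -0.00043, g' = -0.5862 → V/F = 0.4984
Converged at V/F = 0.4984.

V/F = 0.4984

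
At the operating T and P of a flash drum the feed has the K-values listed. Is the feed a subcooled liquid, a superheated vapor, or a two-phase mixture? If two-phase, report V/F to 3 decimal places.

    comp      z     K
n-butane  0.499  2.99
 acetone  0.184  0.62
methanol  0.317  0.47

ΣzᵢKᵢ = 1.755; Σzᵢ/Kᵢ = 1.138.
Both exceed 1, so a two-phase solution exists.
Rachford–Rice: g(ψ) = Σ zᵢ(Kᵢ−1)/(1+ψ(Kᵢ−1)) = 0.
Iterate (Newton) starting at ψ = 0.59:
  ψ = 0.590: g = 0.1222, g' = -0.651 → ψ = 0.778
  ψ = 0.778: g = 0.0047, g' = -0.616 → ψ = 0.785
Converged at ψ = 0.785.

two-phase, V/F = 0.785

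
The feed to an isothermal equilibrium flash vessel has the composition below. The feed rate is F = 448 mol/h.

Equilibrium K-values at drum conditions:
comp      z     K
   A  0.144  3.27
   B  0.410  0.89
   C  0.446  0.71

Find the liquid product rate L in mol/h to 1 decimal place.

Let β = V/F and solve Σ zᵢ(Kᵢ−1)/(1+β(Kᵢ−1)) = 0.
g(0) = ΣzᵢKᵢ − 1 = 0.152 and g(1) = 1 − Σzᵢ/Kᵢ = -0.133, so a root lies in (0, 1).
Newton–Raphson from β = 0.38:
  β = 0.380: g = -0.0169, g' = -0.267 → β = 0.317
  β = 0.317: g = 0.0011, g' = -0.302 → β = 0.320
Converged at β = 0.320.
Then V = β·F = 0.3201·448 = 143.4 mol/h and L = F − V = 304.6 mol/h.

L = 304.6 mol/h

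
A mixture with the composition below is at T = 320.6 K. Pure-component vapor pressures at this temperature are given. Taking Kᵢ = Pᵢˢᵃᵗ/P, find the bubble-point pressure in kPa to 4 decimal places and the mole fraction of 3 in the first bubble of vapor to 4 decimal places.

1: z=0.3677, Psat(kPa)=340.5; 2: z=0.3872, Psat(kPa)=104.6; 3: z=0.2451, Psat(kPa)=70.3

At the bubble point ψ → 0, so ΣzᵢKᵢ = 1 with Kᵢ = Pᵢˢᵃᵗ/P ⇒ P = ΣzᵢPᵢˢᵃᵗ.
P = 0.3677·340.5 + 0.3872·104.6 + 0.2451·70.3 = 182.9335 kPa
yᵢ = zᵢPᵢˢᵃᵗ/P ⇒ y_3 = 0.2451·70.3/182.9335 = 0.0942

Pbub = 182.9335 kPa, y_3 = 0.0942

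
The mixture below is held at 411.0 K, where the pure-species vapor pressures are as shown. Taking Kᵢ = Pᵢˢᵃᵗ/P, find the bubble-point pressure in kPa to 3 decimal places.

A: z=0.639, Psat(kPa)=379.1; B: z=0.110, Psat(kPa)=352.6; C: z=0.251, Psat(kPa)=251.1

Pbub = 344.057 kPa

At the bubble point ψ → 0, so ΣzᵢKᵢ = 1 with Kᵢ = Pᵢˢᵃᵗ/P ⇒ P = ΣzᵢPᵢˢᵃᵗ.
P = 0.639·379.1 + 0.110·352.6 + 0.251·251.1 = 344.057 kPa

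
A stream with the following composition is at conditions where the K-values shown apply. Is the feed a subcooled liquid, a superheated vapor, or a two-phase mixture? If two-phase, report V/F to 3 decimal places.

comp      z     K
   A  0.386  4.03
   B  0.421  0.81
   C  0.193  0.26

ΣzᵢKᵢ = 1.947; Σzᵢ/Kᵢ = 1.358.
Both exceed 1, so a two-phase solution exists.
Iterate (Newton) starting at ψ = 0.5:
  ψ = 0.500: g = 0.1500, g' = -0.845 → ψ = 0.677
  ψ = 0.677: g = 0.0049, g' = -0.825 → ψ = 0.683
Converged at ψ = 0.683.

two-phase, V/F = 0.683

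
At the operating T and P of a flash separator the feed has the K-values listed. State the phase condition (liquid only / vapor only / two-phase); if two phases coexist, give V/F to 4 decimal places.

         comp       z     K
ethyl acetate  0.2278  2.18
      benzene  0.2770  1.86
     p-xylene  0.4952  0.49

two-phase, V/F = 0.4927

ΣzᵢKᵢ = 1.2545; Σzᵢ/Kᵢ = 1.2640.
Both exceed 1, so a two-phase solution exists.
Rachford–Rice: g(ψ) = Σ zᵢ(Kᵢ−1)/(1+ψ(Kᵢ−1)) = 0.
Iterate (Newton) starting at ψ = 0.58:
  ψ = 0.5800: g = -0.04011, g' = -0.4627 → ψ = 0.4933
  ψ = 0.4933: g = -0.00029, g' = -0.4577 → ψ = 0.4927
Converged at ψ = 0.4927.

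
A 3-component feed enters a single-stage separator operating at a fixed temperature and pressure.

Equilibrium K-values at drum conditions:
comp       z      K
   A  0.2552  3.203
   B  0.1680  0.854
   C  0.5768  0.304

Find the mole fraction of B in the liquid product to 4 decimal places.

x_B = 0.1706

Rachford–Rice: g(β) = Σ zᵢ(Kᵢ−1)/(1+β(Kᵢ−1)) = 0.
g(0) = ΣzᵢKᵢ − 1 = 0.1362 and g(1) = 1 − Σzᵢ/Kᵢ = -1.1738, so a root lies in (0, 1).
Newton–Raphson from β = 0.5:
  β = 0.5000: g = -0.37466, g' = -0.9419 → β = 0.1022
  β = 0.1022: g = 0.00176, g' = -1.1526 → β = 0.1038
Converged at β = 0.1038.
Compositions from xᵢ = zᵢ/(1+β(Kᵢ−1)), yᵢ = Kᵢxᵢ:
  A: x = 0.2077, y = 0.6653
  B: x = 0.1706, y = 0.1457
  C: x = 0.6217, y = 0.1890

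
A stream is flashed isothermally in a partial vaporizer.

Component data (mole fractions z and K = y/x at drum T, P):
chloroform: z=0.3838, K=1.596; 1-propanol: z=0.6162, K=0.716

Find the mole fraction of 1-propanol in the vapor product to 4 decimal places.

Binary case is linear: z₁(K₁−1)(1+ψ(K₂−1)) + z₂(K₂−1)(1+ψ(K₁−1)) = 0
⇒ ψ = [z₁(K₁−1)+z₂(K₂−1)] / [−(K₁−1)(K₂−1)] = 0.05374/0.16926 = 0.3175
Compositions from xᵢ = zᵢ/(1+ψ(Kᵢ−1)), yᵢ = Kᵢxᵢ:
  chloroform: x = 0.3227, y = 0.5151
  1-propanol: x = 0.6773, y = 0.4849

y_1-propanol = 0.4849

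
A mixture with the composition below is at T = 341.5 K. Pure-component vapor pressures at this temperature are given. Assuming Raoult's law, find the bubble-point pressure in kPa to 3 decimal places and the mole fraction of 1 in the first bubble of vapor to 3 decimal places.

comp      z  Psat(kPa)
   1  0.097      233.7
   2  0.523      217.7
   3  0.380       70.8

Pbub = 163.430 kPa, y_1 = 0.139

At the bubble point ψ → 0, so ΣzᵢKᵢ = 1 with Kᵢ = Pᵢˢᵃᵗ/P ⇒ P = ΣzᵢPᵢˢᵃᵗ.
P = 0.097·233.7 + 0.523·217.7 + 0.380·70.8 = 163.430 kPa
yᵢ = zᵢPᵢˢᵃᵗ/P ⇒ y_1 = 0.097·233.7/163.430 = 0.139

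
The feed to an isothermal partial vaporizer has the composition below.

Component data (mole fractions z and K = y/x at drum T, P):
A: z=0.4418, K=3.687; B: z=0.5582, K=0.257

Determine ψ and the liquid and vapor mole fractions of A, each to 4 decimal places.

ψ = 0.3869, x_A = 0.2166, y_A = 0.7987

Binary case is linear: z₁(K₁−1)(1+ψ(K₂−1)) + z₂(K₂−1)(1+ψ(K₁−1)) = 0
⇒ ψ = [z₁(K₁−1)+z₂(K₂−1)] / [−(K₁−1)(K₂−1)] = 0.77237/1.99644 = 0.3869
Compositions from xᵢ = zᵢ/(1+ψ(Kᵢ−1)), yᵢ = Kᵢxᵢ:
  A: x = 0.2166, y = 0.7987
  B: x = 0.7834, y = 0.2013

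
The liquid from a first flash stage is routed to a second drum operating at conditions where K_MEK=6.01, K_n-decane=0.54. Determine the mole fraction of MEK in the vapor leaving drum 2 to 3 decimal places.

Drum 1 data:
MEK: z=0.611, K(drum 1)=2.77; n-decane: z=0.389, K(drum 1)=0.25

Drum 1:
Rachford–Rice: g(ψ₁) = Σ zᵢ(Kᵢ−1)/(1+ψ₁(Kᵢ−1)) = 0.
Check two-phase: ΣzᵢKᵢ = 1.790 > 1 and Σzᵢ/Kᵢ = 1.777 > 1, so g(0) = 0.790 > 0 and g(1) = -0.777 < 0.
Newton–Raphson from ψ₁ = 0.5:
  ψ₁ = 0.500: g = 0.1069, g' = -1.099 → ψ₁ = 0.597
  ψ₁ = 0.597: g = -0.0028, g' = -1.170 → ψ₁ = 0.595
Converged at ψ₁ = 0.595.
Drum-1 compositions:
  MEK: x = 0.298, y = 0.824
  n-decane: x = 0.702, y = 0.176
Drum-2 feed = drum-1 liquid: z₂ = (0.2976, 0.7024).
Drum 2:
Newton–Raphson from ψ₂ = 0.5:
  ψ₂ = 0.500: g = 0.0058, g' = -0.859 → ψ₂ = 0.507
Converged at ψ₂ = 0.507.
  MEK: x = 0.084, y = 0.505
  n-decane: x = 0.916, y = 0.495

y_MEK (drum 2) = 0.505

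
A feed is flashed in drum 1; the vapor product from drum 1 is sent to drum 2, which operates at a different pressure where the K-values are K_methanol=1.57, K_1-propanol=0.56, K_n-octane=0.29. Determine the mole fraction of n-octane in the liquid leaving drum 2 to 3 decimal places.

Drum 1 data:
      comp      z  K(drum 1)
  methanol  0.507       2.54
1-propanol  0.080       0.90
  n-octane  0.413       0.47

Drum 1:
Let ψ₁ = V/F and solve Σ zᵢ(Kᵢ−1)/(1+ψ₁(Kᵢ−1)) = 0.
Feasibility: ΣzᵢKᵢ = 1.554, Σzᵢ/Kᵢ = 1.167 — both > 1, two phases present.
Newton–Raphson from ψ₁ = 0.5:
  ψ₁ = 0.500: g = 0.1349, g' = -0.599 → ψ₁ = 0.725
  ψ₁ = 0.725: g = 0.0048, g' = -0.575 → ψ₁ = 0.733
Converged at ψ₁ = 0.733.
Drum-1 compositions:
  methanol: x = 0.238, y = 0.605
  1-propanol: x = 0.086, y = 0.078
  n-octane: x = 0.676, y = 0.318
Drum-2 feed = drum-1 vapor: z₂ = (0.6048, 0.0777, 0.3175).
Drum 2:
Rachford–Rice: g(ψ₂) = Σ zᵢ(Kᵢ−1)/(1+ψ₂(Kᵢ−1)) = 0.
g(0) = ΣzᵢKᵢ − 1 = 0.085 and g(1) = 1 − Σzᵢ/Kᵢ = -0.619, so a root lies in (0, 1).
Newton–Raphson from ψ₂ = 0.66:
  ψ₂ = 0.660: g = -0.2219, g' = -0.700 → ψ₂ = 0.343
  ψ₂ = 0.343: g = -0.0500, g' = -0.438 → ψ₂ = 0.229
  ψ₂ = 0.229: g = -0.0023, g' = -0.401 → ψ₂ = 0.223
Converged at ψ₂ = 0.223.
  methanol: x = 0.537, y = 0.842
  1-propanol: x = 0.086, y = 0.048
  n-octane: x = 0.377, y = 0.109

x_n-octane (drum 2) = 0.377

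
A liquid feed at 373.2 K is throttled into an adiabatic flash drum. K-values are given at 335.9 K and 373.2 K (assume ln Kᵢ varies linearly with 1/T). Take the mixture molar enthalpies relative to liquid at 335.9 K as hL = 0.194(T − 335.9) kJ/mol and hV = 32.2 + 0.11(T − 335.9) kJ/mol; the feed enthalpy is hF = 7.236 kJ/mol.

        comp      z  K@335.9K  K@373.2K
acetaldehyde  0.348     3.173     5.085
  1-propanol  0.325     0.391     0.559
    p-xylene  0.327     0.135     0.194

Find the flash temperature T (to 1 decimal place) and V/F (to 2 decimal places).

T = 340.1 K, V/F = 0.20

Adiabatic flash: solve Rachford–Rice at each trial T, then check hF = ψ·hV(T) + (1−ψ)·hL(T).
  T = 335.9 K: K = (3.173, 0.391, 0.135), RR gives ψ = 0.170, H_out = 5.469 kJ/mol
  T = 373.2 K: K = (5.085, 0.559, 0.194), RR gives ψ = 0.383, H_out = 18.381 kJ/mol
  T = 354.5 K: K = (4.064, 0.472, 0.163), RR gives ψ = 0.290, H_out = 12.506 kJ/mol
  T = 345.2 K: K = (3.603, 0.431, 0.149), RR gives ψ = 0.235, H_out = 9.198 kJ/mol
  T = 340.5 K: K = (3.382, 0.410, 0.142), RR gives ψ = 0.204, H_out = 7.378 kJ/mol
  T = 338.2 K: K = (3.276, 0.401, 0.138), RR gives ψ = 0.187, H_out = 6.441 kJ/mol
  T = 339.4 K: K = (3.331, 0.406, 0.140), RR gives ψ = 0.196, H_out = 6.934 kJ/mol
Linear interpolation between T = 339.4 (H_out = 6.934) and T = 340.5 (H_out = 7.378) on hF = 7.236 gives T ≈ 340.1 K, at which ψ = 0.20.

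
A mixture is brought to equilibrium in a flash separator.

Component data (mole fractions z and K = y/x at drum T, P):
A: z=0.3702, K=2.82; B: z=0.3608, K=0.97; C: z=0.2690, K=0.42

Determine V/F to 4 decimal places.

Rachford–Rice: g(V/F) = Σ zᵢ(Kᵢ−1)/(1+V/F(Kᵢ−1)) = 0.
Feasibility: ΣzᵢKᵢ = 1.5069, Σzᵢ/Kᵢ = 1.1437 — both > 1, two phases present.
Iterate (Newton) starting at V/F = 0.63:
  V/F = 0.6300: g = 0.05699, g' = -0.4912 → V/F = 0.7460
  V/F = 0.7460: g = -0.00033, g' = -0.5021 → V/F = 0.7454
Converged at V/F = 0.7454.

V/F = 0.7454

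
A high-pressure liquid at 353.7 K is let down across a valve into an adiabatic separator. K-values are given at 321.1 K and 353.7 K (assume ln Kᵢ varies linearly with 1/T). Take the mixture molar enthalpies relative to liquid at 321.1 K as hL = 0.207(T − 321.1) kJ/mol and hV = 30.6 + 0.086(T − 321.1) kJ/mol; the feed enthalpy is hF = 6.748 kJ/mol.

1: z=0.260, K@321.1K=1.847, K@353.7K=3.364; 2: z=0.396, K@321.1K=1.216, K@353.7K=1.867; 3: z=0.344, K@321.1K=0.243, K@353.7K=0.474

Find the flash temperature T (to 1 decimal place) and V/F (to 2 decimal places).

Adiabatic flash: solve Rachford–Rice at each trial T, then check hF = ψ·hV(T) + (1−ψ)·hL(T).
  T = 321.1 K: K = (1.847, 1.216, 0.243), RR gives ψ = 0.112, H_out = 3.436 kJ/mol
  T = 353.7 K: K = (3.364, 1.867, 0.474), RR gives ψ = 0.976, H_out = 32.763 kJ/mol
  T = 337.4 K: K = (2.529, 1.522, 0.345), RR gives ψ = 0.590, H_out = 20.256 kJ/mol
  T = 329.2 K: K = (2.168, 1.363, 0.290), RR gives ψ = 0.385, H_out = 13.073 kJ/mol
  T = 325.1 K: K = (2.001, 1.288, 0.266), RR gives ψ = 0.261, H_out = 8.674 kJ/mol
  T = 323.1 K: K = (1.923, 1.252, 0.254), RR gives ψ = 0.191, H_out = 6.201 kJ/mol
Linear interpolation between T = 323.1 (H_out = 6.201) and T = 325.1 (H_out = 8.674) on hF = 6.748 gives T ≈ 323.5 K, at which ψ = 0.21.

T = 323.5 K, V/F = 0.21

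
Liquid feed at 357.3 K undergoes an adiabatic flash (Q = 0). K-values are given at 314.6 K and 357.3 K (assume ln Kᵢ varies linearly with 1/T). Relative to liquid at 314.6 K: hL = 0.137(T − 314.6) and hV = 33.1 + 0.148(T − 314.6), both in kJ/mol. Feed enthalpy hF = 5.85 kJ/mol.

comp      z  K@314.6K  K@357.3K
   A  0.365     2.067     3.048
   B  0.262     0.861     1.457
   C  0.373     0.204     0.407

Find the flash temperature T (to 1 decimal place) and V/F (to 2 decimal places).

T = 318.7 K, V/F = 0.16

Adiabatic flash: solve Rachford–Rice at each trial T, then check hF = ψ·hV(T) + (1−ψ)·hL(T).
  T = 314.6 K: K = (2.067, 0.861, 0.204), RR gives ψ = 0.088, H_out = 2.907 kJ/mol
  T = 357.3 K: K = (3.048, 1.457, 0.407), RR gives ψ = 0.729, H_out = 30.324 kJ/mol
  T = 336.0 K: K = (2.542, 1.140, 0.295), RR gives ψ = 0.423, H_out = 17.049 kJ/mol
  T = 325.3 K: K = (2.300, 0.995, 0.247), RR gives ψ = 0.266, H_out = 10.300 kJ/mol
  T = 320.0 K: K = (2.184, 0.927, 0.225), RR gives ψ = 0.181, H_out = 6.752 kJ/mol
  T = 317.3 K: K = (2.125, 0.894, 0.214), RR gives ψ = 0.136, H_out = 4.864 kJ/mol
  T = 318.6 K: K = (2.153, 0.910, 0.219), RR gives ψ = 0.158, H_out = 5.781 kJ/mol
Linear interpolation between T = 318.6 (H_out = 5.781) and T = 320.0 (H_out = 6.752) on hF = 5.85 gives T ≈ 318.7 K, at which ψ = 0.16.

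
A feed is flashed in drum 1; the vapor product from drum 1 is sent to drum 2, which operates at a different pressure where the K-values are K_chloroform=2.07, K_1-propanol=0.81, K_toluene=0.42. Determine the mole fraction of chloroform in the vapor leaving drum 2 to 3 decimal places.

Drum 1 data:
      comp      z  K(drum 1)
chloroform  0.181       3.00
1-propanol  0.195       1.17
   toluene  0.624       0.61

y_chloroform (drum 2) = 0.617

Drum 1:
Let ψ₁ = V/F and solve Σ zᵢ(Kᵢ−1)/(1+ψ₁(Kᵢ−1)) = 0.
Check two-phase: ΣzᵢKᵢ = 1.152 > 1 and Σzᵢ/Kᵢ = 1.250 > 1, so g(0) = 0.152 > 0 and g(1) = -0.250 < 0.
Newton–Raphson from ψ₁ = 0.5:
  ψ₁ = 0.500: g = -0.0908, g' = -0.332 → ψ₁ = 0.227
  ψ₁ = 0.227: g = 0.0140, g' = -0.462 → ψ₁ = 0.257
  ψ₁ = 0.257: g = 0.0004, g' = -0.438 → ψ₁ = 0.258
Converged at ψ₁ = 0.258.
Drum-1 compositions:
  chloroform: x = 0.119, y = 0.358
  1-propanol: x = 0.187, y = 0.219
  toluene: x = 0.694, y = 0.423
Drum-2 feed = drum-1 vapor: z₂ = (0.3582, 0.2186, 0.4232).
Drum 2:
Rachford–Rice: g(ψ₂) = Σ zᵢ(Kᵢ−1)/(1+ψ₂(Kᵢ−1)) = 0.
g(0) = ΣzᵢKᵢ − 1 = 0.096 and g(1) = 1 − Σzᵢ/Kᵢ = -0.451, so a root lies in (0, 1).
Newton iteration, ψ₂⁰ = 0.58:
  ψ₂ = 0.580: g = -0.1800, g' = -0.489 → ψ₂ = 0.212
  ψ₂ = 0.212: g = -0.0108, g' = -0.466 → ψ₂ = 0.189
Converged at ψ₂ = 0.189.
  chloroform: x = 0.298, y = 0.617
  1-propanol: x = 0.227, y = 0.184
  toluene: x = 0.475, y = 0.200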